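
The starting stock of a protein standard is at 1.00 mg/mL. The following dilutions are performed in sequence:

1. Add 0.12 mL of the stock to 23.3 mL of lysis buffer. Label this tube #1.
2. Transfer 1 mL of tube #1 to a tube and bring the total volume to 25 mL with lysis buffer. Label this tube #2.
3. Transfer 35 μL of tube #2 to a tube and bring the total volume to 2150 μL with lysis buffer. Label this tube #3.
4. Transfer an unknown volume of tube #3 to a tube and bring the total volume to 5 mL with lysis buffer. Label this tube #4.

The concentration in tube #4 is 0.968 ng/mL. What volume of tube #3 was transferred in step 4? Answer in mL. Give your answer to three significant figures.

1.45 mL

Step 1: 0.12 mL + 23.3 mL = 23.42 mL total → factor 23.42/0.12 = 195.17
Step 2: 1 mL brought to 25 mL → factor 25/1 = 25
Step 3: 35 μL brought to 2150 μL → factor 2150/35 = 61.429
Step 4: v brought to 5 mL → factor = 5 mL/v
Product of known-step factors = 2.9972 × 10^5
Overall factor = 1.00 mg/mL / (0.968 ng/mL) = 1.0331 × 10^6
Step-4 factor = 1.0331 × 10^6 / 2.9972 × 10^5 = 3.4467
v = 5 mL / 3.4467 = 1.45 mL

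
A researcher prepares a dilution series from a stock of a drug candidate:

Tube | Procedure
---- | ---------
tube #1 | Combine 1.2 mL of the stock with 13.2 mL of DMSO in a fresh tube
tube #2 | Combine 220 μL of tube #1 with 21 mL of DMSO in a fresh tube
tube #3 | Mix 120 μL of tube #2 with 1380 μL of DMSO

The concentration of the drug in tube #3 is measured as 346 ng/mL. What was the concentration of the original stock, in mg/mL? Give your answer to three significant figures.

5.01 mg/mL

Step 1: 1.2 mL + 13.2 mL = 14.4 mL total → factor 14.4/1.2 = 12
Step 2: 220 μL + 21 mL = 21220 μL total → factor 21220/220 = 96.455
Step 3: 120 μL + 1380 μL = 1500 μL total → factor 1500/120 = 12.5
Overall dilution factor = 12 × 96.455 × 12.5 = 14468
Stock = 346 ng/mL × 14468 = 5.006 × 10^6 ng/mL = 5.01 mg/mL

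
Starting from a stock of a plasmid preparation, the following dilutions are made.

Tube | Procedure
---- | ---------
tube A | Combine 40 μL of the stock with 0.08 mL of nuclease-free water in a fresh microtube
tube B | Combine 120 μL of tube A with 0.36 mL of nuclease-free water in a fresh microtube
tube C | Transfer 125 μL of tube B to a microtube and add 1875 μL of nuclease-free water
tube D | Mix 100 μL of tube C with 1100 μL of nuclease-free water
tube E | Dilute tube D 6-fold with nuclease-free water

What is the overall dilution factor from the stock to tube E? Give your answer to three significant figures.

1.38 × 10^4

Step 1: 40 μL + 0.08 mL = 120 μL total → factor 120/40 = 3
Step 2: 120 μL + 0.36 mL = 480 μL total → factor 480/120 = 4
Step 3: 125 μL + 1875 μL = 2000 μL total → factor 2000/125 = 16
Step 4: 100 μL + 1100 μL = 1200 μL total → factor 1200/100 = 12
Step 5: 6-fold → factor 6
Overall dilution factor = 3 × 4 × 16 × 12 × 6 = 13824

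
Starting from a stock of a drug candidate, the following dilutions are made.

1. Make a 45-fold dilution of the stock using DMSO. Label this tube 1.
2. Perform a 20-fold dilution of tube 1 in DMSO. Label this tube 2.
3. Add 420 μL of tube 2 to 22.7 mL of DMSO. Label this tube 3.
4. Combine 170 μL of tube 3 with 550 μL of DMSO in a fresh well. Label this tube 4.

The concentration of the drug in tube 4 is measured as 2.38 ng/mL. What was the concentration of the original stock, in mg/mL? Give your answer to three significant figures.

0.499 mg/mL

Step 1: 45-fold → factor 45
Step 2: 20-fold → factor 20
Step 3: 420 μL + 22.7 mL = 23120 μL total → factor 23120/420 = 55.048
Step 4: 170 μL + 550 μL = 720 μL total → factor 720/170 = 4.2353
Overall dilution factor = 45 × 20 × 55.048 × 4.2353 = 2.0983 × 10^5
Stock = 2.38 ng/mL × 2.0983 × 10^5 = 4.994 × 10^5 ng/mL = 0.499 mg/mL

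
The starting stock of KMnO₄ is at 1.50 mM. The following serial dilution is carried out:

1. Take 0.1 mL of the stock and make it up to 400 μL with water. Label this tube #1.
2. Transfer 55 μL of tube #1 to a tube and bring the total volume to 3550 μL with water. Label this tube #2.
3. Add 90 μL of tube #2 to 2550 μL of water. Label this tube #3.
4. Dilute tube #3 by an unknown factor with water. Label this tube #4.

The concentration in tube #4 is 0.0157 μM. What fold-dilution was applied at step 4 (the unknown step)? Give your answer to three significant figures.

12.6-fold

Step 1: 0.1 mL brought to 400 μL → factor 0.4/0.1 = 4
Step 2: 55 μL brought to 3550 μL → factor 3550/55 = 64.545
Step 3: 90 μL + 2550 μL = 2640 μL total → factor 2640/90 = 29.333
Step 4: unknown factor x
Product of known-step factors = 7573.3
Overall factor = 1.50 mM / (0.0157 μM) = 95541
x = 95541 / 7573.3 = 12.6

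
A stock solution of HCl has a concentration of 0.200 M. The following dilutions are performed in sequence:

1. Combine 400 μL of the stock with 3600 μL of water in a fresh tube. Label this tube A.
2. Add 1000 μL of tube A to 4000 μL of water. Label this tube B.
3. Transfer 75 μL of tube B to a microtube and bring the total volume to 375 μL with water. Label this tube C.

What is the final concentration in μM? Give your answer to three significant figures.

Step 1: 400 μL + 3600 μL = 4000 μL total → factor 4000/400 = 10
Step 2: 1000 μL + 4000 μL = 5000 μL total → factor 5000/1000 = 5
Step 3: 75 μL brought to 375 μL → factor 375/75 = 5
Overall dilution factor = 10 × 5 × 5 = 250
Final = 0.200 M / 250 = 0.0008000 M = 800 μM

800 μM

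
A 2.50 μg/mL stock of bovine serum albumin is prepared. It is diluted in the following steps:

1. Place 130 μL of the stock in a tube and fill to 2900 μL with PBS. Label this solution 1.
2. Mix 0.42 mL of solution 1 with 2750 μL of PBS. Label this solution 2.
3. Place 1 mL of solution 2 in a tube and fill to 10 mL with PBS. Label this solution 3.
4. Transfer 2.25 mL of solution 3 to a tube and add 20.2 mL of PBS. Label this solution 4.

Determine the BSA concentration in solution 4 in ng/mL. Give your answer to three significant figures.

0.149 ng/mL

Step 1: 130 μL brought to 2900 μL → factor 2900/130 = 22.308
Step 2: 0.42 mL + 2750 μL = 3.17 mL total → factor 3.17/0.42 = 7.5476
Step 3: 1 mL brought to 10 mL → factor 10/1 = 10
Step 4: 2.25 mL + 20.2 mL = 22.45 mL total → factor 22.45/2.25 = 9.9778
Overall dilution factor = 22.308 × 7.5476 × 10 × 9.9778 = 16800
Final = 2.50 μg/mL / 16800 = 0.0001488 μg/mL = 0.149 ng/mL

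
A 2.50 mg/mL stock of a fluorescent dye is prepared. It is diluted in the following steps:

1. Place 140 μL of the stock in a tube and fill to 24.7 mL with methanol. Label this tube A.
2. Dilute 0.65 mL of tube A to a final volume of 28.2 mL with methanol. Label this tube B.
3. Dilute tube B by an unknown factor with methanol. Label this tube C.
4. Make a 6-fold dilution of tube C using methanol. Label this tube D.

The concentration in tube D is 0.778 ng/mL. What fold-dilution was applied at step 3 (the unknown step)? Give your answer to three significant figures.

70.0-fold

Step 1: 140 μL brought to 24.7 mL → factor 24700/140 = 176.43
Step 2: 0.65 mL brought to 28.2 mL → factor 28.2/0.65 = 43.385
Step 3: unknown factor x
Step 4: 6-fold → factor 6
Product of known-step factors = 45926
Overall factor = 2.50 mg/mL / (0.778 ng/mL) = 3.2134 × 10^6
x = 3.2134 × 10^6 / 45926 = 70.0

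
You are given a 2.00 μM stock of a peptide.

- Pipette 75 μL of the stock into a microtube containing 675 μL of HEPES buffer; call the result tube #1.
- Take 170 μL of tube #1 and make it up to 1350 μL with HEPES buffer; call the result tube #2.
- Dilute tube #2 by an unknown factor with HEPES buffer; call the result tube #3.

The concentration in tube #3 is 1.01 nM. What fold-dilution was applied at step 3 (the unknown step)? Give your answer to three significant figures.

24.9-fold

Step 1: 75 μL + 675 μL = 750 μL total → factor 750/75 = 10
Step 2: 170 μL brought to 1350 μL → factor 1350/170 = 7.9412
Step 3: unknown factor x
Product of known-step factors = 79.412
Overall factor = 2.00 μM / (1.01 nM) = 1980.2
x = 1980.2 / 79.412 = 24.9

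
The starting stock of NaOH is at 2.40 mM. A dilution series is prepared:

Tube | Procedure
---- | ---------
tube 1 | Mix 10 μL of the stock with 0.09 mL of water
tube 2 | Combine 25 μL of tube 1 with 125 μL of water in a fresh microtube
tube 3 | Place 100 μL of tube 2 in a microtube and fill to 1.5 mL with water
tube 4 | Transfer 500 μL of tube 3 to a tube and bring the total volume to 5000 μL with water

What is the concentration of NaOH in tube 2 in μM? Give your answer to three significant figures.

Step 1: 10 μL + 0.09 mL = 100 μL total → factor 100/10 = 10
Step 2: 25 μL + 125 μL = 150 μL total → factor 150/25 = 6
Dilution factor through tube 2 = 10 × 6 = 60
[tube 2] = 2.40 mM / 60 = 0.04000 mM = 40.0 μM

40.0 μM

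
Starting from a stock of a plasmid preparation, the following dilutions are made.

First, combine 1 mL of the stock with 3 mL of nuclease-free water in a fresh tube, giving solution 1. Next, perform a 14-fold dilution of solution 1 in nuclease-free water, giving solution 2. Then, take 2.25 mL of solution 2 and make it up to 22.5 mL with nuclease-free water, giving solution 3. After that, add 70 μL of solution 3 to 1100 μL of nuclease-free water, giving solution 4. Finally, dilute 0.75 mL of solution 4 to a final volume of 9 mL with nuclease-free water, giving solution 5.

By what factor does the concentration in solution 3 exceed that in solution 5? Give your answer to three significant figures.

201

Step 1: 1 mL + 3 mL = 4 mL total → factor 4/1 = 4
Step 2: 14-fold → factor 14
Step 3: 2.25 mL brought to 22.5 mL → factor 22.5/2.25 = 10
Step 4: 70 μL + 1100 μL = 1170 μL total → factor 1170/70 = 16.714
Step 5: 0.75 mL brought to 9 mL → factor 9/0.75 = 12
Dilution factor to solution 3 = 560; to solution 5 = 1.1232 × 10^5
[solution 3]/[solution 5] = (factor to solution 5)/(factor to solution 3) = 1.1232 × 10^5/560 = 201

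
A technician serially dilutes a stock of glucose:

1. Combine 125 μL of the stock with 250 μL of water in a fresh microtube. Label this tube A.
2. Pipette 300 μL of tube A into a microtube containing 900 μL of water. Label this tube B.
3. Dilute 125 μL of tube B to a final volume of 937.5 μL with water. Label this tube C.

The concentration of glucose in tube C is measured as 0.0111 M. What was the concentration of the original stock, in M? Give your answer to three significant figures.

Step 1: 125 μL + 250 μL = 375 μL total → factor 375/125 = 3
Step 2: 300 μL + 900 μL = 1200 μL total → factor 1200/300 = 4
Step 3: 125 μL brought to 937.5 μL → factor 937.5/125 = 7.5
Overall dilution factor = 3 × 4 × 7.5 = 90
Stock = 0.0111 M × 90 = 0.999 M

0.999 M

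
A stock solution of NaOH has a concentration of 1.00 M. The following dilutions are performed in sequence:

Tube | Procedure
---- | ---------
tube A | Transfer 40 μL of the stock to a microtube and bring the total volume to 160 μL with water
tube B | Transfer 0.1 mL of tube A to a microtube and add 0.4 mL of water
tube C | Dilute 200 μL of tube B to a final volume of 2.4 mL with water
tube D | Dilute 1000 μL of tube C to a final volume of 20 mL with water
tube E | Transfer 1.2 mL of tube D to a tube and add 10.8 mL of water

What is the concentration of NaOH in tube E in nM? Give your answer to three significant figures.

2.08 × 10^4 nM

Step 1: 40 μL brought to 160 μL → factor 160/40 = 4
Step 2: 0.1 mL + 0.4 mL = 0.5 mL total → factor 0.5/0.1 = 5
Step 3: 200 μL brought to 2.4 mL → factor 2400/200 = 12
Step 4: 1000 μL brought to 20 mL → factor 20000/1000 = 20
Step 5: 1.2 mL + 10.8 mL = 12 mL total → factor 12/1.2 = 10
Overall dilution factor = 4 × 5 × 12 × 20 × 10 = 48000
Final = 1.00 M / 48000 = 2.083 × 10^-5 M = 2.08 × 10^4 nM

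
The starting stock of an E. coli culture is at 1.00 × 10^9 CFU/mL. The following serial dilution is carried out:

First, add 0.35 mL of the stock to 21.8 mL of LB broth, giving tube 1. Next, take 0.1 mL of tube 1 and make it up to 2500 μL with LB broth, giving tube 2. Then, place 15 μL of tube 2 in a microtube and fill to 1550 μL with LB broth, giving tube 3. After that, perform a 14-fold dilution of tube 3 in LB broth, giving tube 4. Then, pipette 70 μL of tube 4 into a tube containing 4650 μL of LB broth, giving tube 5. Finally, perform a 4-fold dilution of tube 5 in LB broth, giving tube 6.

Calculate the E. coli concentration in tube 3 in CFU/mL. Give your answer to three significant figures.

Step 1: 0.35 mL + 21.8 mL = 22.15 mL total → factor 22.15/0.35 = 63.286
Step 2: 0.1 mL brought to 2500 μL → factor 2.5/0.1 = 25
Step 3: 15 μL brought to 1550 μL → factor 1550/15 = 103.33
Dilution factor through tube 3 = 63.286 × 25 × 103.33 = 1.6349 × 10^5
[tube 3] = 1.00 × 10^9 CFU/mL / 1.6349 × 10^5 = 6.12 × 10^3 CFU/mL

6.12 × 10^3 CFU/mL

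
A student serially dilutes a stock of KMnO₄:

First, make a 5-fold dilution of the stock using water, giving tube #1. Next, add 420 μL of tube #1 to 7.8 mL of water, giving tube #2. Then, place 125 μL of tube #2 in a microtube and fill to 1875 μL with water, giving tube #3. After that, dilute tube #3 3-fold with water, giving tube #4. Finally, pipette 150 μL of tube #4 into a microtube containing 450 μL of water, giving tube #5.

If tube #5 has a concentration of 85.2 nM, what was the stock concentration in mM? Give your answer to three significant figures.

Step 1: 5-fold → factor 5
Step 2: 420 μL + 7.8 mL = 8220 μL total → factor 8220/420 = 19.571
Step 3: 125 μL brought to 1875 μL → factor 1875/125 = 15
Step 4: 3-fold → factor 3
Step 5: 150 μL + 450 μL = 600 μL total → factor 600/150 = 4
Overall dilution factor = 5 × 19.571 × 15 × 3 × 4 = 17614
Stock = 85.2 nM × 17614 = 1.501 × 10^6 nM = 1.50 mM

1.50 mM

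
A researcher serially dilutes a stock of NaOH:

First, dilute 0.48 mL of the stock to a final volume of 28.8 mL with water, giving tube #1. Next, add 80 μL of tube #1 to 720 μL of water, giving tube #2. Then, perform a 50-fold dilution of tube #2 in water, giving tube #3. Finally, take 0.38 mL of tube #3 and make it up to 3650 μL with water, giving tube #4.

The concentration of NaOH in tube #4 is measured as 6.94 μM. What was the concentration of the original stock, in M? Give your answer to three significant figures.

Step 1: 0.48 mL brought to 28.8 mL → factor 28.8/0.48 = 60
Step 2: 80 μL + 720 μL = 800 μL total → factor 800/80 = 10
Step 3: 50-fold → factor 50
Step 4: 0.38 mL brought to 3650 μL → factor 3.65/0.38 = 9.6053
Overall dilution factor = 60 × 10 × 50 × 9.6053 = 2.8816 × 10^5
Stock = 6.94 μM × 2.8816 × 10^5 = 2.000 × 10^6 μM = 2.00 M

2.00 M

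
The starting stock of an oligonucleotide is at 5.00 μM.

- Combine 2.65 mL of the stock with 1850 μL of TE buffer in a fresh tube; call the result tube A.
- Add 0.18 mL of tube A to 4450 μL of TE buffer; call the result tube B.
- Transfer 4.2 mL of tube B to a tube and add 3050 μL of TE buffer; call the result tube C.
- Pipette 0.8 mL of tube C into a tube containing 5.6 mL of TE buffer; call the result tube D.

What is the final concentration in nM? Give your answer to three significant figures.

8.29 nM

Step 1: 2.65 mL + 1850 μL = 4.5 mL total → factor 4.5/2.65 = 1.6981
Step 2: 0.18 mL + 4450 μL = 4.63 mL total → factor 4.63/0.18 = 25.722
Step 3: 4.2 mL + 3050 μL = 7.25 mL total → factor 7.25/4.2 = 1.7262
Step 4: 0.8 mL + 5.6 mL = 6.4 mL total → factor 6.4/0.8 = 8
Overall dilution factor = 1.6981 × 25.722 × 1.7262 × 8 = 603.19
Final = 5.00 μM / 603.19 = 0.008289 μM = 8.29 nM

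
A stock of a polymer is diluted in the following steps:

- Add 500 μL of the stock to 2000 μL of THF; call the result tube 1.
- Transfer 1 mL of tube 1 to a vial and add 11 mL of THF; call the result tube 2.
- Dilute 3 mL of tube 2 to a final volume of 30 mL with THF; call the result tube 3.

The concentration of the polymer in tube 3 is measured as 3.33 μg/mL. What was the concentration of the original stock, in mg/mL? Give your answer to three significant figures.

Step 1: 500 μL + 2000 μL = 2500 μL total → factor 2500/500 = 5
Step 2: 1 mL + 11 mL = 12 mL total → factor 12/1 = 12
Step 3: 3 mL brought to 30 mL → factor 30/3 = 10
Overall dilution factor = 5 × 12 × 10 = 600
Stock = 3.33 μg/mL × 600 = 1998 μg/mL = 2.00 mg/mL

2.00 mg/mL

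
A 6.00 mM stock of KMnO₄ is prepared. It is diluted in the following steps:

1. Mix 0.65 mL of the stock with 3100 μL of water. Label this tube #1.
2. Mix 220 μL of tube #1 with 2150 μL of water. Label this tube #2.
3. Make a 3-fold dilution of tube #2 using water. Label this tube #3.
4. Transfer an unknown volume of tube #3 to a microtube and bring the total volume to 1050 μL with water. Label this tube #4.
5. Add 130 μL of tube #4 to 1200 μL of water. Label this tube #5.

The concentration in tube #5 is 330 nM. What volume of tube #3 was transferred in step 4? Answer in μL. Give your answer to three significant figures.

Step 1: 0.65 mL + 3100 μL = 3.75 mL total → factor 3.75/0.65 = 5.7692
Step 2: 220 μL + 2150 μL = 2370 μL total → factor 2370/220 = 10.773
Step 3: 3-fold → factor 3
Step 4: v brought to 1050 μL → factor = 1050 μL/v
Step 5: 130 μL + 1200 μL = 1330 μL total → factor 1330/130 = 10.231
Product of known-step factors = 1907.5
Overall factor = 6.00 mM / (330 nM) = 18182
Step-4 factor = 18182 / 1907.5 = 9.5316
v = 1050 μL / 9.5316 = 110 μL

110 μL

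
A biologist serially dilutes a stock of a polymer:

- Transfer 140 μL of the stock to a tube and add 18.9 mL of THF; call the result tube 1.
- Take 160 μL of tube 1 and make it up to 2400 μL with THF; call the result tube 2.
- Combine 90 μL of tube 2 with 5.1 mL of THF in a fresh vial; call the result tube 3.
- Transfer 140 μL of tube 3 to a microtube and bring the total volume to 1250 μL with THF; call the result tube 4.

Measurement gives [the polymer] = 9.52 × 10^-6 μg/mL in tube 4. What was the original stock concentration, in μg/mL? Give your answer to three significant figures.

10.0 μg/mL

Step 1: 140 μL + 18.9 mL = 19040 μL total → factor 19040/140 = 136
Step 2: 160 μL brought to 2400 μL → factor 2400/160 = 15
Step 3: 90 μL + 5.1 mL = 5190 μL total → factor 5190/90 = 57.667
Step 4: 140 μL brought to 1250 μL → factor 1250/140 = 8.9286
Overall dilution factor = 136 × 15 × 57.667 × 8.9286 = 1.0504 × 10^6
Stock = 9.52 × 10^-6 μg/mL × 1.0504 × 10^6 = 10.0 μg/mL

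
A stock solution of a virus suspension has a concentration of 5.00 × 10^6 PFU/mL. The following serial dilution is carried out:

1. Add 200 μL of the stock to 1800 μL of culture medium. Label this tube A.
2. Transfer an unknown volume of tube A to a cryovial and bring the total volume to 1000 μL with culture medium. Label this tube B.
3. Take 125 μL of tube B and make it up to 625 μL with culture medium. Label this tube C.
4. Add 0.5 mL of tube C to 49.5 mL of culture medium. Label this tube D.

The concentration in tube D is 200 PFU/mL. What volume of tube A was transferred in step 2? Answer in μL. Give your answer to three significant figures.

200 μL

Step 1: 200 μL + 1800 μL = 2000 μL total → factor 2000/200 = 10
Step 2: v brought to 1000 μL → factor = 1000 μL/v
Step 3: 125 μL brought to 625 μL → factor 625/125 = 5
Step 4: 0.5 mL + 49.5 mL = 50 mL total → factor 50/0.5 = 100
Product of known-step factors = 5000
Overall factor = 5.00 × 10^6 PFU/mL / (200 PFU/mL) = 25000
Step-2 factor = 25000 / 5000 = 5
v = 1000 μL / 5 = 200 μL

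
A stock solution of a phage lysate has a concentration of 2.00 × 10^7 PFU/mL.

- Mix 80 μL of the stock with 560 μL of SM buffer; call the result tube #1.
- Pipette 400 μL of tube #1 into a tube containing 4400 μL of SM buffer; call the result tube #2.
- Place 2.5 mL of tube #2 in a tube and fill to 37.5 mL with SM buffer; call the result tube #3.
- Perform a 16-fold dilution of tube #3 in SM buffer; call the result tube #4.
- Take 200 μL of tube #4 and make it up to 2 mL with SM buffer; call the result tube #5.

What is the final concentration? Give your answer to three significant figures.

86.8 PFU/mL

Step 1: 80 μL + 560 μL = 640 μL total → factor 640/80 = 8
Step 2: 400 μL + 4400 μL = 4800 μL total → factor 4800/400 = 12
Step 3: 2.5 mL brought to 37.5 mL → factor 37.5/2.5 = 15
Step 4: 16-fold → factor 16
Step 5: 200 μL brought to 2 mL → factor 2000/200 = 10
Overall dilution factor = 8 × 12 × 15 × 16 × 10 = 2.304 × 10^5
Final = 2.00 × 10^7 PFU/mL / 2.304 × 10^5 = 86.8 PFU/mL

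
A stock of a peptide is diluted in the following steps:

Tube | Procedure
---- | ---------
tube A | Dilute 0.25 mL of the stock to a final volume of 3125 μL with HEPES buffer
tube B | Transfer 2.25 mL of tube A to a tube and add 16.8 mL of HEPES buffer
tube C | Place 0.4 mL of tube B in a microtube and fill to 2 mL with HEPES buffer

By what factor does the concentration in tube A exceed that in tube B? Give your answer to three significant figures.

Step 1: 0.25 mL brought to 3125 μL → factor 3.125/0.25 = 12.5
Step 2: 2.25 mL + 16.8 mL = 19.05 mL total → factor 19.05/2.25 = 8.4667
Dilution factor to tube A = 12.5; to tube B = 105.83
[tube A]/[tube B] = (factor to tube B)/(factor to tube A) = 105.83/12.5 = 8.47

8.47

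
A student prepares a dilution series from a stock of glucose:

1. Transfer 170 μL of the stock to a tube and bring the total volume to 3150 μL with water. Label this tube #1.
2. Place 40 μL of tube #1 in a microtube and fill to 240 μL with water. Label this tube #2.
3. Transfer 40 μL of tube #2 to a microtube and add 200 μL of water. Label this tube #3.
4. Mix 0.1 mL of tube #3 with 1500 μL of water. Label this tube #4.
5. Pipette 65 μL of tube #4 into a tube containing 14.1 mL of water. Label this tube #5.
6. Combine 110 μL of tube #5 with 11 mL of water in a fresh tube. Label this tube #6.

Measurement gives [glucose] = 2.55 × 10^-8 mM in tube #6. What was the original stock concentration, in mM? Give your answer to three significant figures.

Step 1: 170 μL brought to 3150 μL → factor 3150/170 = 18.529
Step 2: 40 μL brought to 240 μL → factor 240/40 = 6
Step 3: 40 μL + 200 μL = 240 μL total → factor 240/40 = 6
Step 4: 0.1 mL + 1500 μL = 1.6 mL total → factor 1.6/0.1 = 16
Step 5: 65 μL + 14.1 mL = 14165 μL total → factor 14165/65 = 217.92
Step 6: 110 μL + 11 mL = 11110 μL total → factor 11110/110 = 101
Overall dilution factor = 18.529 × 6 × 6 × 16 × 217.92 × 101 = 2.3491 × 10^8
Stock = 2.55 × 10^-8 mM × 2.3491 × 10^8 = 5.99 mM

5.99 mM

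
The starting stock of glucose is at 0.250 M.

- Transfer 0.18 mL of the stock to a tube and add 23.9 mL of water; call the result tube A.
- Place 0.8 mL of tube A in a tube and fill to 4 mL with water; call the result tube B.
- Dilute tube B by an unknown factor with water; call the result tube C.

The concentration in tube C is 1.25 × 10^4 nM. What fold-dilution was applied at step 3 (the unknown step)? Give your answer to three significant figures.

Step 1: 0.18 mL + 23.9 mL = 24.08 mL total → factor 24.08/0.18 = 133.78
Step 2: 0.8 mL brought to 4 mL → factor 4/0.8 = 5
Step 3: unknown factor x
Product of known-step factors = 668.89
Overall factor = 0.250 M / (1.25 × 10^4 nM) = 20000
x = 20000 / 668.89 = 29.9

29.9-fold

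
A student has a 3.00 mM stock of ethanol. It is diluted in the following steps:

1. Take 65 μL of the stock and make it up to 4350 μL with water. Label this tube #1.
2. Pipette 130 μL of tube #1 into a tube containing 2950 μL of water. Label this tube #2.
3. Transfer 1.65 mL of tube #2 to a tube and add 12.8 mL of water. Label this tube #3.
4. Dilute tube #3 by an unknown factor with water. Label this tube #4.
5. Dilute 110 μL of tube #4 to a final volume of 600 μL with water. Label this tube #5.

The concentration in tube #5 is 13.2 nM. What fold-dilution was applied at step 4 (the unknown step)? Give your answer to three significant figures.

Step 1: 65 μL brought to 4350 μL → factor 4350/65 = 66.923
Step 2: 130 μL + 2950 μL = 3080 μL total → factor 3080/130 = 23.692
Step 3: 1.65 mL + 12.8 mL = 14.45 mL total → factor 14.45/1.65 = 8.7576
Step 4: unknown factor x
Step 5: 110 μL brought to 600 μL → factor 600/110 = 5.4545
Product of known-step factors = 75740
Overall factor = 3.00 mM / (13.2 nM) = 2.2727 × 10^5
x = 2.2727 × 10^5 / 75740 = 3.00

3.00-fold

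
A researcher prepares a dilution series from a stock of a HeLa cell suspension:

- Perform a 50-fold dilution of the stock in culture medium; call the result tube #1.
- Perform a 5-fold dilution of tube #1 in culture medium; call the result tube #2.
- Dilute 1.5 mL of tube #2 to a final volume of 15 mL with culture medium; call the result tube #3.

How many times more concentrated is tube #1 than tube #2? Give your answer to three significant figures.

5.00

Step 1: 50-fold → factor 50
Step 2: 5-fold → factor 5
Dilution factor to tube #1 = 50; to tube #2 = 250
[tube #1]/[tube #2] = (factor to tube #2)/(factor to tube #1) = 250/50 = 5.00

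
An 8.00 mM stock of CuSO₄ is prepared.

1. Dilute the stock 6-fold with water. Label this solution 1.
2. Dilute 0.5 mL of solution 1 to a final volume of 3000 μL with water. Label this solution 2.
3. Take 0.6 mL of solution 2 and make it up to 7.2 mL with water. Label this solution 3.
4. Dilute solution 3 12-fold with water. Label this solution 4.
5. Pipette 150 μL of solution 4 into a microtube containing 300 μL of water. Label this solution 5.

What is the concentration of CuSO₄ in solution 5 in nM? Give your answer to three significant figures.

Step 1: 6-fold → factor 6
Step 2: 0.5 mL brought to 3000 μL → factor 3/0.5 = 6
Step 3: 0.6 mL brought to 7.2 mL → factor 7.2/0.6 = 12
Step 4: 12-fold → factor 12
Step 5: 150 μL + 300 μL = 450 μL total → factor 450/150 = 3
Overall dilution factor = 6 × 6 × 12 × 12 × 3 = 15552
Final = 8.00 mM / 15552 = 0.0005144 mM = 514 nM

514 nM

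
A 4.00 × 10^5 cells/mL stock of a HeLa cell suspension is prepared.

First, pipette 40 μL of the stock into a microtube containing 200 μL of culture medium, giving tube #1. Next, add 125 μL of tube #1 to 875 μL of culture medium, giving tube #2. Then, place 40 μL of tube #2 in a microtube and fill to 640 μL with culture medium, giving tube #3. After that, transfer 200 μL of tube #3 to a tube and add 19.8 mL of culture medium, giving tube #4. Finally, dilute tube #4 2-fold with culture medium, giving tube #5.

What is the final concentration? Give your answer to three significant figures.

2.60 cells/mL

Step 1: 40 μL + 200 μL = 240 μL total → factor 240/40 = 6
Step 2: 125 μL + 875 μL = 1000 μL total → factor 1000/125 = 8
Step 3: 40 μL brought to 640 μL → factor 640/40 = 16
Step 4: 200 μL + 19.8 mL = 20000 μL total → factor 20000/200 = 100
Step 5: 2-fold → factor 2
Overall dilution factor = 6 × 8 × 16 × 100 × 2 = 1.536 × 10^5
Final = 4.00 × 10^5 cells/mL / 1.536 × 10^5 = 2.60 cells/mL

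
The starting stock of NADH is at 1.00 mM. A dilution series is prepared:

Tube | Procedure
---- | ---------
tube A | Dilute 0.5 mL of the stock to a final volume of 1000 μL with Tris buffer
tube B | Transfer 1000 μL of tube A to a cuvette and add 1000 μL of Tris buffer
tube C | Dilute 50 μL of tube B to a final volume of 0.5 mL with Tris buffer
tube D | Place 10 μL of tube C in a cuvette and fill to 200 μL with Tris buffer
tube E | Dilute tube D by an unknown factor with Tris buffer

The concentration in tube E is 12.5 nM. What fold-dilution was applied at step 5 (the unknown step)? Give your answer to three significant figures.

Step 1: 0.5 mL brought to 1000 μL → factor 1/0.5 = 2
Step 2: 1000 μL + 1000 μL = 2000 μL total → factor 2000/1000 = 2
Step 3: 50 μL brought to 0.5 mL → factor 500/50 = 10
Step 4: 10 μL brought to 200 μL → factor 200/10 = 20
Step 5: unknown factor x
Product of known-step factors = 800
Overall factor = 1.00 mM / (12.5 nM) = 80000
x = 80000 / 800 = 100

100-fold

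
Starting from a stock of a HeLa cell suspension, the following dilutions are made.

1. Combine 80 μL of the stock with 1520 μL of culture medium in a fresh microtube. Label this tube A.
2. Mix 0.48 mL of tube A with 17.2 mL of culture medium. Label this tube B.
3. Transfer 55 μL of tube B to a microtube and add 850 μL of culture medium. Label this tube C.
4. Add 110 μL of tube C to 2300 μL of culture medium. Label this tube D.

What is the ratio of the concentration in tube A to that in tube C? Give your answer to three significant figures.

606

Step 1: 80 μL + 1520 μL = 1600 μL total → factor 1600/80 = 20
Step 2: 0.48 mL + 17.2 mL = 17.68 mL total → factor 17.68/0.48 = 36.833
Step 3: 55 μL + 850 μL = 905 μL total → factor 905/55 = 16.455
Dilution factor to tube A = 20; to tube C = 12122
[tube A]/[tube C] = (factor to tube C)/(factor to tube A) = 12122/20 = 606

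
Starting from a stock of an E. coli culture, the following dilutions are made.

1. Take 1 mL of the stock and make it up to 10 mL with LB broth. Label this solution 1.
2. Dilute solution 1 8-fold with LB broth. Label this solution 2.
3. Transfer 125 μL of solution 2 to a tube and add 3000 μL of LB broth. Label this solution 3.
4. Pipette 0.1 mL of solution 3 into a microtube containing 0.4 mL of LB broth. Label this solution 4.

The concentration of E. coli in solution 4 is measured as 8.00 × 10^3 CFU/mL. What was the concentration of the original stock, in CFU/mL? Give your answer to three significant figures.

Step 1: 1 mL brought to 10 mL → factor 10/1 = 10
Step 2: 8-fold → factor 8
Step 3: 125 μL + 3000 μL = 3125 μL total → factor 3125/125 = 25
Step 4: 0.1 mL + 0.4 mL = 0.5 mL total → factor 0.5/0.1 = 5
Overall dilution factor = 10 × 8 × 25 × 5 = 10000
Stock = 8.00 × 10^3 CFU/mL × 10000 = 8.00 × 10^7 CFU/mL

8.00 × 10^7 CFU/mL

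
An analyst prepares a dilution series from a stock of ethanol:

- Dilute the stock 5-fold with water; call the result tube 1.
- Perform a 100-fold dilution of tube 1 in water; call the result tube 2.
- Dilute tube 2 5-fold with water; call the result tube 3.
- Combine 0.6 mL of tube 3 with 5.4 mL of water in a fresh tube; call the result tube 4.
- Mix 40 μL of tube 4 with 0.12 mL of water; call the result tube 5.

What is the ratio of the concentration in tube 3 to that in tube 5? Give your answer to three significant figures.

Step 1: 5-fold → factor 5
Step 2: 100-fold → factor 100
Step 3: 5-fold → factor 5
Step 4: 0.6 mL + 5.4 mL = 6 mL total → factor 6/0.6 = 10
Step 5: 40 μL + 0.12 mL = 160 μL total → factor 160/40 = 4
Dilution factor to tube 3 = 2500; to tube 5 = 1 × 10^5
[tube 3]/[tube 5] = (factor to tube 5)/(factor to tube 3) = 1 × 10^5/2500 = 40.0

40.0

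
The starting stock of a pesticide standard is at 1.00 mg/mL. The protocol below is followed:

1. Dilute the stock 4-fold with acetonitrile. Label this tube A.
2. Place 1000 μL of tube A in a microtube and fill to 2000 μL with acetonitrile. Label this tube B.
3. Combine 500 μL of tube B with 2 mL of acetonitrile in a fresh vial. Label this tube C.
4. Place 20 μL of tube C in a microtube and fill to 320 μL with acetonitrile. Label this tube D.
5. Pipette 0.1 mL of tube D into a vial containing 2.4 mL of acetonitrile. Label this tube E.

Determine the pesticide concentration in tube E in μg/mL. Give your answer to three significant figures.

0.0625 μg/mL

Step 1: 4-fold → factor 4
Step 2: 1000 μL brought to 2000 μL → factor 2000/1000 = 2
Step 3: 500 μL + 2 mL = 2500 μL total → factor 2500/500 = 5
Step 4: 20 μL brought to 320 μL → factor 320/20 = 16
Step 5: 0.1 mL + 2.4 mL = 2.5 mL total → factor 2.5/0.1 = 25
Overall dilution factor = 4 × 2 × 5 × 16 × 25 = 16000
Final = 1.00 mg/mL / 16000 = 6.250 × 10^-5 mg/mL = 0.0625 μg/mL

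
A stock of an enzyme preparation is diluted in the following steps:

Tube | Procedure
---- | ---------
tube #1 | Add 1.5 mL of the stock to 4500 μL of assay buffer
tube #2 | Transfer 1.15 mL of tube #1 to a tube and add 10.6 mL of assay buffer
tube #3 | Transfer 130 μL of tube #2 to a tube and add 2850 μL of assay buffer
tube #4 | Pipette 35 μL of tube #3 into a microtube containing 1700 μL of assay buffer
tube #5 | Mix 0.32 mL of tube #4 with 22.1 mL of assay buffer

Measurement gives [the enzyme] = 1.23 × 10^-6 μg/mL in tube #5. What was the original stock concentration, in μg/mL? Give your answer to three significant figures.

4.00 μg/mL

Step 1: 1.5 mL + 4500 μL = 6 mL total → factor 6/1.5 = 4
Step 2: 1.15 mL + 10.6 mL = 11.75 mL total → factor 11.75/1.15 = 10.217
Step 3: 130 μL + 2850 μL = 2980 μL total → factor 2980/130 = 22.923
Step 4: 35 μL + 1700 μL = 1735 μL total → factor 1735/35 = 49.571
Step 5: 0.32 mL + 22.1 mL = 22.42 mL total → factor 22.42/0.32 = 70.062
Overall dilution factor = 4 × 10.217 × 22.923 × 49.571 × 70.062 = 3.2538 × 10^6
Stock = 1.23 × 10^-6 μg/mL × 3.2538 × 10^6 = 4.00 μg/mL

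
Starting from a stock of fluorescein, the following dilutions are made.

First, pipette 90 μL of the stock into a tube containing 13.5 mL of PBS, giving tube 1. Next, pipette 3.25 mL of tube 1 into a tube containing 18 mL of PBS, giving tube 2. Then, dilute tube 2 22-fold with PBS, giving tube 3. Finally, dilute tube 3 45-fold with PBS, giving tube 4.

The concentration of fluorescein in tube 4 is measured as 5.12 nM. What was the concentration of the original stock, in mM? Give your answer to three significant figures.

Step 1: 90 μL + 13.5 mL = 13590 μL total → factor 13590/90 = 151
Step 2: 3.25 mL + 18 mL = 21.25 mL total → factor 21.25/3.25 = 6.5385
Step 3: 22-fold → factor 22
Step 4: 45-fold → factor 45
Overall dilution factor = 151 × 6.5385 × 22 × 45 = 9.7743 × 10^5
Stock = 5.12 nM × 9.7743 × 10^5 = 5.004 × 10^6 nM = 5.00 mM

5.00 mM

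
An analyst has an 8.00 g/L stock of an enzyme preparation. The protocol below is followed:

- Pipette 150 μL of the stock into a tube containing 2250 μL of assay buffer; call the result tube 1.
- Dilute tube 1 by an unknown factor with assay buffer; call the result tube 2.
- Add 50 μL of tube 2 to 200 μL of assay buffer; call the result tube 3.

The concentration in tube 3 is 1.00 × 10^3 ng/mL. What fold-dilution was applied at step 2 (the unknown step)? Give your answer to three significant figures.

Step 1: 150 μL + 2250 μL = 2400 μL total → factor 2400/150 = 16
Step 2: unknown factor x
Step 3: 50 μL + 200 μL = 250 μL total → factor 250/50 = 5
Product of known-step factors = 80
Overall factor = 8.00 g/L / (1.00 × 10^3 ng/mL) = 8000
x = 8000 / 80 = 100

100-fold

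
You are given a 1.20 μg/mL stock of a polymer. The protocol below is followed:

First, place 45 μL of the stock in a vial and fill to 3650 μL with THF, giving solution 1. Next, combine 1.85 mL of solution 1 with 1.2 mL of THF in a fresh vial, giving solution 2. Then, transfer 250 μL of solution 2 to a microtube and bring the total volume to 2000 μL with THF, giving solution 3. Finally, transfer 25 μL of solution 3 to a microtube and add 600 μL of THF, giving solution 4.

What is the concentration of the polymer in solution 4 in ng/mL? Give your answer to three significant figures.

0.0449 ng/mL

Step 1: 45 μL brought to 3650 μL → factor 3650/45 = 81.111
Step 2: 1.85 mL + 1.2 mL = 3.05 mL total → factor 3.05/1.85 = 1.6486
Step 3: 250 μL brought to 2000 μL → factor 2000/250 = 8
Step 4: 25 μL + 600 μL = 625 μL total → factor 625/25 = 25
Overall dilution factor = 81.111 × 1.6486 × 8 × 25 = 26745
Final = 1.20 μg/mL / 26745 = 4.487 × 10^-5 μg/mL = 0.0449 ng/mL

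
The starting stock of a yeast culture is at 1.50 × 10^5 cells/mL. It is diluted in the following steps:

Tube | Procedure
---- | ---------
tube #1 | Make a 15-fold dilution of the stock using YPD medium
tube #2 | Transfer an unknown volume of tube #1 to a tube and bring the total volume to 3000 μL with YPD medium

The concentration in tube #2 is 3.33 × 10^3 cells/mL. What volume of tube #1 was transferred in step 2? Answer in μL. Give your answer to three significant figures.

Step 1: 15-fold → factor 15
Step 2: v brought to 3000 μL → factor = 3000 μL/v
Product of known-step factors = 15
Overall factor = 1.50 × 10^5 cells/mL / (3.33 × 10^3 cells/mL) = 45.045
Step-2 factor = 45.045 / 15 = 3.003
v = 3000 μL / 3.003 = 999 μL

999 μL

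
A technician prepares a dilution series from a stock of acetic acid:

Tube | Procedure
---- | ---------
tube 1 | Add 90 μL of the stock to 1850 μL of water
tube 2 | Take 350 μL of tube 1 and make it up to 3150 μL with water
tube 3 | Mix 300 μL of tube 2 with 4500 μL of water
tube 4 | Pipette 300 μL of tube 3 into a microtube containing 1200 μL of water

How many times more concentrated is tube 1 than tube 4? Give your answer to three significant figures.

720

Step 1: 90 μL + 1850 μL = 1940 μL total → factor 1940/90 = 21.556
Step 2: 350 μL brought to 3150 μL → factor 3150/350 = 9
Step 3: 300 μL + 4500 μL = 4800 μL total → factor 4800/300 = 16
Step 4: 300 μL + 1200 μL = 1500 μL total → factor 1500/300 = 5
Dilution factor to tube 1 = 21.556; to tube 4 = 15520
[tube 1]/[tube 4] = (factor to tube 4)/(factor to tube 1) = 15520/21.556 = 720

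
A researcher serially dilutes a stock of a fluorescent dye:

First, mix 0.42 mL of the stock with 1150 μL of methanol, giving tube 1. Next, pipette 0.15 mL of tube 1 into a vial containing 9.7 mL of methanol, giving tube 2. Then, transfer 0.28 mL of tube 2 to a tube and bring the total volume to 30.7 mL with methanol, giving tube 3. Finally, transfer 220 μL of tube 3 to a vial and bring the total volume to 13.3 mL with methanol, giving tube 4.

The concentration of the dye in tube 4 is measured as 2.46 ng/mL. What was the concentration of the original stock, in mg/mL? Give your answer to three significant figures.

Step 1: 0.42 mL + 1150 μL = 1.57 mL total → factor 1.57/0.42 = 3.7381
Step 2: 0.15 mL + 9.7 mL = 9.85 mL total → factor 9.85/0.15 = 65.667
Step 3: 0.28 mL brought to 30.7 mL → factor 30.7/0.28 = 109.64
Step 4: 220 μL brought to 13.3 mL → factor 13300/220 = 60.455
Overall dilution factor = 3.7381 × 65.667 × 109.64 × 60.455 = 1.6271 × 10^6
Stock = 2.46 ng/mL × 1.6271 × 10^6 = 4.003 × 10^6 ng/mL = 4.00 mg/mL

4.00 mg/mL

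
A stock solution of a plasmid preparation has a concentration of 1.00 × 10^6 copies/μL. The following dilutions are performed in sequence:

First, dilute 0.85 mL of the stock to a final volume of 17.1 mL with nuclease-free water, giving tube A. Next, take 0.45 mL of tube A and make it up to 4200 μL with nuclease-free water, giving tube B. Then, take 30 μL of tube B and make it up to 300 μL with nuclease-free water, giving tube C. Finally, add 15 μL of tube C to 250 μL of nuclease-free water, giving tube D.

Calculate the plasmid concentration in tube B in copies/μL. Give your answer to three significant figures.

5.33 × 10^3 copies/μL

Step 1: 0.85 mL brought to 17.1 mL → factor 17.1/0.85 = 20.118
Step 2: 0.45 mL brought to 4200 μL → factor 4.2/0.45 = 9.3333
Dilution factor through tube B = 20.118 × 9.3333 = 187.76
[tube B] = 1.00 × 10^6 copies/μL / 187.76 = 5.33 × 10^3 copies/μL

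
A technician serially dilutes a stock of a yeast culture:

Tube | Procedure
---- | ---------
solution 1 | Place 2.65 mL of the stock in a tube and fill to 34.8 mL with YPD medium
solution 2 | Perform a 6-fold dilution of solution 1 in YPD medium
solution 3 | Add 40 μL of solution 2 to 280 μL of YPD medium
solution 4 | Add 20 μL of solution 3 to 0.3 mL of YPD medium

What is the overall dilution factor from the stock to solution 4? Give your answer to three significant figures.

1.01 × 10^4

Step 1: 2.65 mL brought to 34.8 mL → factor 34.8/2.65 = 13.132
Step 2: 6-fold → factor 6
Step 3: 40 μL + 280 μL = 320 μL total → factor 320/40 = 8
Step 4: 20 μL + 0.3 mL = 320 μL total → factor 320/20 = 16
Overall dilution factor = 13.132 × 6 × 8 × 16 = 10085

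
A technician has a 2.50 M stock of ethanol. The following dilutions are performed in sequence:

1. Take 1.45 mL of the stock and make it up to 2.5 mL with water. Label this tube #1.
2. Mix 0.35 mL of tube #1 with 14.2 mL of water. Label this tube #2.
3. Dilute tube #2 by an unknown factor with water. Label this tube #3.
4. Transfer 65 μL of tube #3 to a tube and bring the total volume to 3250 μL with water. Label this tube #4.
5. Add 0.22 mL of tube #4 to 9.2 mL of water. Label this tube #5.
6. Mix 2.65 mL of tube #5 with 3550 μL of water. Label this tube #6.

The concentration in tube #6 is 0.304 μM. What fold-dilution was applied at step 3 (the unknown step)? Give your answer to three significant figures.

22.9-fold

Step 1: 1.45 mL brought to 2.5 mL → factor 2.5/1.45 = 1.7241
Step 2: 0.35 mL + 14.2 mL = 14.55 mL total → factor 14.55/0.35 = 41.571
Step 3: unknown factor x
Step 4: 65 μL brought to 3250 μL → factor 3250/65 = 50
Step 5: 0.22 mL + 9.2 mL = 9.42 mL total → factor 9.42/0.22 = 42.818
Step 6: 2.65 mL + 3550 μL = 6.2 mL total → factor 6.2/2.65 = 2.3396
Product of known-step factors = 3.5901 × 10^5
Overall factor = 2.50 M / (0.304 μM) = 8.2237 × 10^6
x = 8.2237 × 10^6 / 3.5901 × 10^5 = 22.9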